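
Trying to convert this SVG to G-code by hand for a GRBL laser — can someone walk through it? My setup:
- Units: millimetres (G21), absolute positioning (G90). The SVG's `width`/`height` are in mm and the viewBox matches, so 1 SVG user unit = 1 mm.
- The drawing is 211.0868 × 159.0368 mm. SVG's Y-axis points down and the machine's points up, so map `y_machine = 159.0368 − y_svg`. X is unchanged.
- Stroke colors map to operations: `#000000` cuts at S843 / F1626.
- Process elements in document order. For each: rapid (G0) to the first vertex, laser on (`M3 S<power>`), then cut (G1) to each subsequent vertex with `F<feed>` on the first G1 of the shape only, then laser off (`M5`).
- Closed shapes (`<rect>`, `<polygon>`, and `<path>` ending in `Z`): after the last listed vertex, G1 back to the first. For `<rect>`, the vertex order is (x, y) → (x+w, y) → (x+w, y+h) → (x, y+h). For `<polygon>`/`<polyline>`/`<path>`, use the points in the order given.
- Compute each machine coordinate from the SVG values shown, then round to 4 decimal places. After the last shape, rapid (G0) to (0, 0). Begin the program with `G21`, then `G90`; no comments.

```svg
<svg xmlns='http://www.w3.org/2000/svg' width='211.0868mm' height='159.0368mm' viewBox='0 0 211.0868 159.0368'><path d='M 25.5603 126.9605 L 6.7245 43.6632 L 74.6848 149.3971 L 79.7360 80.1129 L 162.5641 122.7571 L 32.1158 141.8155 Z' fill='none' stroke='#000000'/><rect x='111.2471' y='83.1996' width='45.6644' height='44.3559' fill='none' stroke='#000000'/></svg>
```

Since the viewBox matches the mm dimensions, user units are millimetres directly. The only transform is the Y-flip y_m = 159.0368 − y_svg.

Shape 1 is a closed polygon drawn with `<path>`. Its stroke #000000 means cut at S843, F1626. After flipping Y the toolpath is (25.5603,32.0763) → (6.7245,115.3736) → (74.6848,9.6397) → (79.7360,78.9239) → (162.5641,36.2797) → (32.1158,17.2213) → (25.5603,32.0763), returning to the start.

Shape 2 is a rectangle drawn with `<rect>`. Its stroke #000000 means cut at S843, F1626. After flipping Y the toolpath is (111.2471,75.8372) → (156.9115,75.8372) → (156.9115,31.4813) → (111.2471,31.4813) → (111.2471,75.8372), returning to the start.

G21
G90
G0 X25.5603 Y32.0763
M3 S843
G1 X6.7245 Y115.3736 F1626
G1 X74.6848 Y9.6397
G1 X79.7360 Y78.9239
G1 X162.5641 Y36.2797
G1 X32.1158 Y17.2213
G1 X25.5603 Y32.0763
M5
G0 X111.2471 Y75.8372
M3 S843
G1 X156.9115 Y75.8372 F1626
G1 X156.9115 Y31.4813
G1 X111.2471 Y31.4813
G1 X111.2471 Y75.8372
M5
G0 X0.0000 Y0.0000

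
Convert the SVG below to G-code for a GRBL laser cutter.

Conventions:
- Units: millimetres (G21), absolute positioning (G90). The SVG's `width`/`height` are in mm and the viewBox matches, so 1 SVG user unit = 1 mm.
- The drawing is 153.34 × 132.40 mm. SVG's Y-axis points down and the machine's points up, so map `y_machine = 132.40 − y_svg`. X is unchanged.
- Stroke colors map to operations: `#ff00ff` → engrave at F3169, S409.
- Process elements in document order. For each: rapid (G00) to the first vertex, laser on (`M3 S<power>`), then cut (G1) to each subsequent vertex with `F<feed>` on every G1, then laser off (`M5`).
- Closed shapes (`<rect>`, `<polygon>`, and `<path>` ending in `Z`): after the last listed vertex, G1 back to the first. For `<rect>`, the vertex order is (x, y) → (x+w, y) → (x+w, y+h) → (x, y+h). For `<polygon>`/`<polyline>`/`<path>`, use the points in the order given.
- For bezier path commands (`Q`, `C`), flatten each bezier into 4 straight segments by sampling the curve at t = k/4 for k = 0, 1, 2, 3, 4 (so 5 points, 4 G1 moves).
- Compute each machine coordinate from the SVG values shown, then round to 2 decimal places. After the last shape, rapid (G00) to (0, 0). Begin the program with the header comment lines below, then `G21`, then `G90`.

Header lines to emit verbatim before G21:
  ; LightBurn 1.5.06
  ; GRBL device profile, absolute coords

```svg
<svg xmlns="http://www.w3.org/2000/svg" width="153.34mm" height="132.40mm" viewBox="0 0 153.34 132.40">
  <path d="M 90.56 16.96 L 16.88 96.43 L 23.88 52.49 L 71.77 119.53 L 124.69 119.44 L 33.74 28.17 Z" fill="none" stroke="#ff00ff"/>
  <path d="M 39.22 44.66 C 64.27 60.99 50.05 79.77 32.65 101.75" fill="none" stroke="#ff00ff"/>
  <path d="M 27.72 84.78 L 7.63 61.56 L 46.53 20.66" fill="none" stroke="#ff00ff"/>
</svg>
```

; LightBurn 1.5.06
; GRBL device profile, absolute coords
G21
G90
G00 X90.56 Y115.44
M3 S409
G1 X16.88 Y35.97 F3169
G1 X23.88 Y79.91 F3169
G1 X71.77 Y12.87 F3169
G1 X124.69 Y12.96 F3169
G1 X33.74 Y104.23 F3169
G1 X90.56 Y115.44 F3169
M5
G00 X39.22 Y87.74
M3 S409
G1 X51.21 Y75.02 F3169
G1 X51.85 Y61.31 F3169
G1 X44.54 Y46.55 F3169
G1 X32.65 Y30.65 F3169
M5
G00 X27.72 Y47.62
M3 S409
G1 X7.63 Y70.84 F3169
G1 X46.53 Y111.74 F3169
M5
G00 X0.00 Y0.00

1 u = 1 mm; y_m = 132.40 − y.

[1] `<path>` closed polygon, #ff00ff→engrave S409 F3169: (90.56,115.44) → (16.88,35.97) → (23.88,79.91) → (71.77,12.87) → (124.69,12.96) → (33.74,104.23) → (90.56,115.44) (closed)

[2] `<path>` cubic bezier, #ff00ff→engrave S409 F3169: (39.22,87.74) → (51.21,75.02) → (51.85,61.31) → (44.54,46.55) → (32.65,30.65)

[3] `<path>` open polyline, #ff00ff→engrave S409 F3169: (27.72,47.62) → (7.63,70.84) → (46.53,111.74)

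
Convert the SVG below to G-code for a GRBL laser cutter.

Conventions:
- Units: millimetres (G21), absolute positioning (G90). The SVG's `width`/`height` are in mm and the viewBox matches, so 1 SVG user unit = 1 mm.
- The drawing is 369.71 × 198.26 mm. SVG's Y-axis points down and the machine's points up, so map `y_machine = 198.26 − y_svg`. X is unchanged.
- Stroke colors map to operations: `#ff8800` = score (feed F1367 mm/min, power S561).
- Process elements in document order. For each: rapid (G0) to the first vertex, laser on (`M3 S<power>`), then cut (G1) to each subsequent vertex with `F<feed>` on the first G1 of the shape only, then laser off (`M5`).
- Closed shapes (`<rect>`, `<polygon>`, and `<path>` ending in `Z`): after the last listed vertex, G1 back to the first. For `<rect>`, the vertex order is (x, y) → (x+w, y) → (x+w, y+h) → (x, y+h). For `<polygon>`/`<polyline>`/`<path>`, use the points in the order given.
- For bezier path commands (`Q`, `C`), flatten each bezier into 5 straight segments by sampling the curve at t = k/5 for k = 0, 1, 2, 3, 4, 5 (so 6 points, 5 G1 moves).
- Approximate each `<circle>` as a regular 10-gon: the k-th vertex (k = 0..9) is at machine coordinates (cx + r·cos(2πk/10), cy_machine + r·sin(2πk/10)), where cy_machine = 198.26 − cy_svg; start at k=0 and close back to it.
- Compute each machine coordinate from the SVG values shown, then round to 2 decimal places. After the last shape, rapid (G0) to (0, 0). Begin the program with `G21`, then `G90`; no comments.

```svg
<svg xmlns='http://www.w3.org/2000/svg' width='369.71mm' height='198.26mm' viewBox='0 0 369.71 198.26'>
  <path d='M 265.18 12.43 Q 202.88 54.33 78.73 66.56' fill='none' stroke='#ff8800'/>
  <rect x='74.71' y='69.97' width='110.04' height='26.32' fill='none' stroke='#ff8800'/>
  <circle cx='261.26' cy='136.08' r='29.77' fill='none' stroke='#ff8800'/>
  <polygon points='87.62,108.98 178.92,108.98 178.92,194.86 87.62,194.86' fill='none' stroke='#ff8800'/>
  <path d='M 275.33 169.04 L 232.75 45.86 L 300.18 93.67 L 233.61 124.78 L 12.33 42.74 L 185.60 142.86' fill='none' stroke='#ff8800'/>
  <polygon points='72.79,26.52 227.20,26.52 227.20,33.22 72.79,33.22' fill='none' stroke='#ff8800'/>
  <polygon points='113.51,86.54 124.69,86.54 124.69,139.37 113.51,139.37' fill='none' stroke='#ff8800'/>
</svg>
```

G21
G90
G0 X265.18 Y185.83
M3 S561
G1 X237.79 Y170.26 F1367
G1 X205.44 Y157.06
G1 X168.15 Y146.23
G1 X125.92 Y137.78
G1 X78.73 Y131.70
M5
G0 X74.71 Y128.29
M3 S561
G1 X184.75 Y128.29 F1367
G1 X184.75 Y101.97
G1 X74.71 Y101.97
G1 X74.71 Y128.29
M5
G0 X291.03 Y62.18
M3 S561
G1 X285.34 Y79.68 F1367
G1 X270.46 Y90.49
G1 X252.06 Y90.49
G1 X237.18 Y79.68
G1 X231.49 Y62.18
G1 X237.18 Y44.68
G1 X252.06 Y33.87
G1 X270.46 Y33.87
G1 X285.34 Y44.68
G1 X291.03 Y62.18
M5
G0 X87.62 Y89.28
M3 S561
G1 X178.92 Y89.28 F1367
G1 X178.92 Y3.40
G1 X87.62 Y3.40
G1 X87.62 Y89.28
M5
G0 X275.33 Y29.22
M3 S561
G1 X232.75 Y152.40 F1367
G1 X300.18 Y104.59
G1 X233.61 Y73.48
G1 X12.33 Y155.52
G1 X185.60 Y55.40
M5
G0 X72.79 Y171.74
M3 S561
G1 X227.20 Y171.74 F1367
G1 X227.20 Y165.04
G1 X72.79 Y165.04
G1 X72.79 Y171.74
M5
G0 X113.51 Y111.72
M3 S561
G1 X124.69 Y111.72 F1367
G1 X124.69 Y58.89
G1 X113.51 Y58.89
G1 X113.51 Y111.72
M5
G0 X0.00 Y0.00

Since the viewBox matches the mm dimensions, user units are millimetres directly. The only transform is the Y-flip y_m = 198.26 − y_svg.

Shape 1 is a quadratic bezier drawn with `<path>`. Its stroke #ff8800 means score at S561, F1367. After flipping Y the toolpath is (265.18,185.83) → (237.79,170.26) → (205.44,157.06) → (168.15,146.23) → (125.92,137.78) → (78.73,131.70).

Shape 2 is a rectangle drawn with `<rect>`. Its stroke #ff8800 means score at S561, F1367. After flipping Y the toolpath is (74.71,128.29) → (184.75,128.29) → (184.75,101.97) → (74.71,101.97) → (74.71,128.29), returning to the start.

Shape 3 is a circle drawn with `<circle>`. Its stroke #ff8800 means score at S561, F1367. After flipping Y the toolpath is (291.03,62.18) → (285.34,79.68) → (270.46,90.49) → (252.06,90.49) → (237.18,79.68) → (231.49,62.18) → (237.18,44.68) → (252.06,33.87) → (270.46,33.87) → (285.34,44.68) → (291.03,62.18), returning to the start.

Shape 4 is a rectangle drawn with `<polygon>`. Its stroke #ff8800 means score at S561, F1367. After flipping Y the toolpath is (87.62,89.28) → (178.92,89.28) → (178.92,3.40) → (87.62,3.40) → (87.62,89.28), returning to the start.

Shape 5 is a open polyline drawn with `<path>`. Its stroke #ff8800 means score at S561, F1367. After flipping Y the toolpath is (275.33,29.22) → (232.75,152.40) → (300.18,104.59) → (233.61,73.48) → (12.33,155.52) → (185.60,55.40).

Shape 6 is a rectangle drawn with `<polygon>`. Its stroke #ff8800 means score at S561, F1367. After flipping Y the toolpath is (72.79,171.74) → (227.20,171.74) → (227.20,165.04) → (72.79,165.04) → (72.79,171.74), returning to the start.

Shape 7 is a rectangle drawn with `<polygon>`. Its stroke #ff8800 means score at S561, F1367. After flipping Y the toolpath is (113.51,111.72) → (124.69,111.72) → (124.69,58.89) → (113.51,58.89) → (113.51,111.72), returning to the start.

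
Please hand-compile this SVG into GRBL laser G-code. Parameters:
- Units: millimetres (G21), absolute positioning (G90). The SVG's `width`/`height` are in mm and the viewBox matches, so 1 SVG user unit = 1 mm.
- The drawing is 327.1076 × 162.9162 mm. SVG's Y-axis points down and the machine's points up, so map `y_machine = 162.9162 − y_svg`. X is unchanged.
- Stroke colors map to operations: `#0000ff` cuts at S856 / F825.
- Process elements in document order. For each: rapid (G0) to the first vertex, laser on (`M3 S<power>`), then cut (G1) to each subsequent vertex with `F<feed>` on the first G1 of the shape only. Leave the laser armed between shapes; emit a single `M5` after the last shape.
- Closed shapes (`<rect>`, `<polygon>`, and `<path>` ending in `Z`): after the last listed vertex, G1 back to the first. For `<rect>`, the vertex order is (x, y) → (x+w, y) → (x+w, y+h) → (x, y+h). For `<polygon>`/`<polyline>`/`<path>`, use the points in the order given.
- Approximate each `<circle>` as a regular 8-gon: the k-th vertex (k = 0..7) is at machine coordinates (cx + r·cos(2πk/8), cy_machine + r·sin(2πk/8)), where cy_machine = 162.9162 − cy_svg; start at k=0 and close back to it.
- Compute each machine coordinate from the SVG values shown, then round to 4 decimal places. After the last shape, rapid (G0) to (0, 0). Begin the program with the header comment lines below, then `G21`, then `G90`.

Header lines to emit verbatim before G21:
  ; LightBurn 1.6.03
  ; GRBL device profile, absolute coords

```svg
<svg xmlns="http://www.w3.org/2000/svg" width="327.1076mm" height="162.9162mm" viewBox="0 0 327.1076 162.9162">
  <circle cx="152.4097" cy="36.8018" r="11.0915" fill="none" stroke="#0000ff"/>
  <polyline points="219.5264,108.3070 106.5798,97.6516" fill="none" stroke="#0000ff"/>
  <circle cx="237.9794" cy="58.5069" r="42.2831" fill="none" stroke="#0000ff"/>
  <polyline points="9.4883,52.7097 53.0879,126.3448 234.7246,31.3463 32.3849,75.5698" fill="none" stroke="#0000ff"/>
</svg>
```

Since the viewBox matches the mm dimensions, user units are millimetres directly. The only transform is the Y-flip y_m = 162.9162 − y_svg.

Shape 1 is a circle drawn with `<circle>`. Its stroke #0000ff means cut at S856, F825. After flipping Y the toolpath is (163.5012,126.1144) → (160.2526,133.9573) → (152.4097,137.2059) → (144.5668,133.9573) → (141.3182,126.1144) → (144.5668,118.2715) → (152.4097,115.0229) → (160.2526,118.2715) → (163.5012,126.1144), returning to the start.

Shape 2 is a line segment drawn with `<polyline>`. Its stroke #0000ff means cut at S856, F825. After flipping Y the toolpath is (219.5264,54.6092) → (106.5798,65.2646).

Shape 3 is a circle drawn with `<circle>`. Its stroke #0000ff means cut at S856, F825. After flipping Y the toolpath is (280.2625,104.4093) → (267.8781,134.3080) → (237.9794,146.6924) → (208.0807,134.3080) → (195.6963,104.4093) → (208.0807,74.5106) → (237.9794,62.1262) → (267.8781,74.5106) → (280.2625,104.4093), returning to the start.

Shape 4 is a open polyline drawn with `<polyline>`. Its stroke #0000ff means cut at S856, F825. After flipping Y the toolpath is (9.4883,110.2065) → (53.0879,36.5714) → (234.7246,131.5699) → (32.3849,87.3464).

; LightBurn 1.6.03
; GRBL device profile, absolute coords
G21
G90
G0 X163.5012 Y126.1144
M3 S856
G1 X160.2526 Y133.9573 F825
G1 X152.4097 Y137.2059
G1 X144.5668 Y133.9573
G1 X141.3182 Y126.1144
G1 X144.5668 Y118.2715
G1 X152.4097 Y115.0229
G1 X160.2526 Y118.2715
G1 X163.5012 Y126.1144
G0 X219.5264 Y54.6092
M3 S856
G1 X106.5798 Y65.2646 F825
G0 X280.2625 Y104.4093
M3 S856
G1 X267.8781 Y134.3080 F825
G1 X237.9794 Y146.6924
G1 X208.0807 Y134.3080
G1 X195.6963 Y104.4093
G1 X208.0807 Y74.5106
G1 X237.9794 Y62.1262
G1 X267.8781 Y74.5106
G1 X280.2625 Y104.4093
G0 X9.4883 Y110.2065
M3 S856
G1 X53.0879 Y36.5714 F825
G1 X234.7246 Y131.5699
G1 X32.3849 Y87.3464
M5
G0 X0.0000 Y0.0000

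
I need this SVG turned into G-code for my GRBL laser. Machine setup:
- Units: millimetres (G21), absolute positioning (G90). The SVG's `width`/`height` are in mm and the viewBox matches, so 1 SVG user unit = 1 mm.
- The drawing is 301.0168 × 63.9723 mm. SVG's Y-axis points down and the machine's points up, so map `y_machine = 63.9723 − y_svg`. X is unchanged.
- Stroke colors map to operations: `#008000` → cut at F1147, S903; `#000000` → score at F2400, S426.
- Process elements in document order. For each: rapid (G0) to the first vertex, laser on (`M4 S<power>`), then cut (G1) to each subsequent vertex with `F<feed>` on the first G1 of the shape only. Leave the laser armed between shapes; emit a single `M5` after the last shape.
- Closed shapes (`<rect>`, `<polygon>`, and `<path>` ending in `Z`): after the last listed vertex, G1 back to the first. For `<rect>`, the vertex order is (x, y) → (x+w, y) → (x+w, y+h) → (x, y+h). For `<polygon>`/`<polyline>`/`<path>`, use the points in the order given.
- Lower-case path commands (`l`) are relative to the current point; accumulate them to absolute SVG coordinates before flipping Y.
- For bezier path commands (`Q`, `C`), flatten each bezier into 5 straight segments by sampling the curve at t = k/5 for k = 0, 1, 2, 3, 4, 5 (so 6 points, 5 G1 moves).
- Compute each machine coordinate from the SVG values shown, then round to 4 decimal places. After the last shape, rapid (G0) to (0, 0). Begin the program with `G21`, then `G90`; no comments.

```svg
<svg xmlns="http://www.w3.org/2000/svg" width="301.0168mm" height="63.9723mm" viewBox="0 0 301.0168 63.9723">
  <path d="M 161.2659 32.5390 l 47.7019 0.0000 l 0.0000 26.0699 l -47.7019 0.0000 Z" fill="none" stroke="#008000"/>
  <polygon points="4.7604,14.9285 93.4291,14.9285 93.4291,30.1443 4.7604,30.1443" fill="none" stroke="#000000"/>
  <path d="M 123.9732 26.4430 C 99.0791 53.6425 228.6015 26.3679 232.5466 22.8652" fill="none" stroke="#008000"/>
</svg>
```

Since the viewBox matches the mm dimensions, user units are millimetres directly. The only transform is the Y-flip y_m = 63.9723 − y_svg.

Shape 1 is a rectangle drawn with `<path>`. Its stroke #008000 means cut at S903, F1147. After flipping Y the toolpath is (161.2659,31.4333) → (208.9678,31.4333) → (208.9678,5.3634) → (161.2659,5.3634) → (161.2659,31.4333), returning to the start.

Shape 2 is a rectangle drawn with `<polygon>`. Its stroke #000000 means score at S426, F2400. After flipping Y the toolpath is (4.7604,49.0438) → (93.4291,49.0438) → (93.4291,33.8280) → (4.7604,33.8280) → (4.7604,49.0438), returning to the start.

Shape 3 is a cubic bezier drawn with `<path>`. Its stroke #008000 means cut at S903, F1147. After flipping Y the toolpath is (123.9732,37.5293) → (125.3268,27.1205) → (150.3006,26.0297) → (185.4550,30.5011) → (217.3502,36.7788) → (232.5466,41.1071).

G21
G90
G0 X161.2659 Y31.4333
M4 S903
G1 X208.9678 Y31.4333 F1147
G1 X208.9678 Y5.3634
G1 X161.2659 Y5.3634
G1 X161.2659 Y31.4333
G0 X4.7604 Y49.0438
M4 S426
G1 X93.4291 Y49.0438 F2400
G1 X93.4291 Y33.8280
G1 X4.7604 Y33.8280
G1 X4.7604 Y49.0438
G0 X123.9732 Y37.5293
M4 S903
G1 X125.3268 Y27.1205 F1147
G1 X150.3006 Y26.0297
G1 X185.4550 Y30.5011
G1 X217.3502 Y36.7788
G1 X232.5466 Y41.1071
M5
G0 X0.0000 Y0.0000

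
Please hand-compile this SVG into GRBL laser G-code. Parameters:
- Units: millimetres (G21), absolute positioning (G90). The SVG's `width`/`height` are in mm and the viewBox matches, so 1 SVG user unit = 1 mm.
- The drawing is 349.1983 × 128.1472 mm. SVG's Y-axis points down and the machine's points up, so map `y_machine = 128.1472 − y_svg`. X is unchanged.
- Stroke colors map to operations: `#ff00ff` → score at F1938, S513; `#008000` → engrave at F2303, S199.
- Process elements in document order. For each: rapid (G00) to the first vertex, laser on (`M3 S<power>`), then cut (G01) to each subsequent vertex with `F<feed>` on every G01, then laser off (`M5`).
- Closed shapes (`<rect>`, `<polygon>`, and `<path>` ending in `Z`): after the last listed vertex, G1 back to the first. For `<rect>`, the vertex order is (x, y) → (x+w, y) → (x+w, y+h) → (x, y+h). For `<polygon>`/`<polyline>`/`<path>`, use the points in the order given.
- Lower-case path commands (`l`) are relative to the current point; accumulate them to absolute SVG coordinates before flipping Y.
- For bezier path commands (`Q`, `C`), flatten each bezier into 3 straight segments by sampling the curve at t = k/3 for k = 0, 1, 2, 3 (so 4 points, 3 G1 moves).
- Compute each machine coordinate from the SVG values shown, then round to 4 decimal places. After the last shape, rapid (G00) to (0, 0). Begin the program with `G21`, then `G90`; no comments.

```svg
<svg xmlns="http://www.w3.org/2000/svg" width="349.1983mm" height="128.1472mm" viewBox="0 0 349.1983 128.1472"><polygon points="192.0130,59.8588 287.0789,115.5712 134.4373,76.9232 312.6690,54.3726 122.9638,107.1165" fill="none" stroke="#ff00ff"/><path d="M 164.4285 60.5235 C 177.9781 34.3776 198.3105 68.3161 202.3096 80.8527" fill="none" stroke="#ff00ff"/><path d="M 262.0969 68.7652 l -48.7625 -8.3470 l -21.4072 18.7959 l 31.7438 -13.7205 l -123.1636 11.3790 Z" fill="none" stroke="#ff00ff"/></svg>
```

G21
G90
G00 X192.0130 Y68.2884
M3 S513
G01 X287.0789 Y12.5760 F1938
G01 X134.4373 Y51.2240 F1938
G01 X312.6690 Y73.7746 F1938
G01 X122.9638 Y21.0307 F1938
G01 X192.0130 Y68.2884 F1938
M5
G00 X164.4285 Y67.6237
M3 S513
G01 X179.3829 Y76.7595 F1938
G01 X193.7222 Y63.9471 F1938
G01 X202.3096 Y47.2945 F1938
M5
G00 X262.0969 Y59.3820
M3 S513
G01 X213.3344 Y67.7290 F1938
G01 X191.9272 Y48.9331 F1938
G01 X223.6710 Y62.6536 F1938
G01 X100.5074 Y51.2746 F1938
G01 X262.0969 Y59.3820 F1938
M5
G00 X0.0000 Y0.0000

viewBox `0 0 349.1983 128.1472` with mm width/height → 1 unit = 1 mm. Flip: y_m = 128.1472 − y_svg.

**Shape 1** — `<polygon>` closed polygon, stroke `#ff00ff` → score (S513, F1938). Machine vertices: (192.0130,68.2884) → (287.0789,12.5760) → (134.4373,51.2240) → (312.6690,73.7746) → (122.9638,21.0307) → (192.0130,68.2884). Closed: final G1 returns to the first vertex.

**Shape 2** — `<path>` cubic bezier, stroke `#ff00ff` → score (S513, F1938). Control points (SVG): P0=(164.4285,60.5235), P1=(177.9781,34.3776), P2=(198.3105,68.3161), P3=(202.3096,80.8527); sampled at t=k/3. Machine vertices: (164.4285,67.6237) → (179.3829,76.7595) → (193.7222,63.9471) → (202.3096,47.2945). Open path.

**Shape 3** — `<path>` closed polygon, stroke `#ff00ff` → score (S513, F1938). Machine vertices: (262.0969,59.3820) → (213.3344,67.7290) → (191.9272,48.9331) → (223.6710,62.6536) → (100.5074,51.2746) → (262.0969,59.3820). Closed: final G1 returns to the first vertex.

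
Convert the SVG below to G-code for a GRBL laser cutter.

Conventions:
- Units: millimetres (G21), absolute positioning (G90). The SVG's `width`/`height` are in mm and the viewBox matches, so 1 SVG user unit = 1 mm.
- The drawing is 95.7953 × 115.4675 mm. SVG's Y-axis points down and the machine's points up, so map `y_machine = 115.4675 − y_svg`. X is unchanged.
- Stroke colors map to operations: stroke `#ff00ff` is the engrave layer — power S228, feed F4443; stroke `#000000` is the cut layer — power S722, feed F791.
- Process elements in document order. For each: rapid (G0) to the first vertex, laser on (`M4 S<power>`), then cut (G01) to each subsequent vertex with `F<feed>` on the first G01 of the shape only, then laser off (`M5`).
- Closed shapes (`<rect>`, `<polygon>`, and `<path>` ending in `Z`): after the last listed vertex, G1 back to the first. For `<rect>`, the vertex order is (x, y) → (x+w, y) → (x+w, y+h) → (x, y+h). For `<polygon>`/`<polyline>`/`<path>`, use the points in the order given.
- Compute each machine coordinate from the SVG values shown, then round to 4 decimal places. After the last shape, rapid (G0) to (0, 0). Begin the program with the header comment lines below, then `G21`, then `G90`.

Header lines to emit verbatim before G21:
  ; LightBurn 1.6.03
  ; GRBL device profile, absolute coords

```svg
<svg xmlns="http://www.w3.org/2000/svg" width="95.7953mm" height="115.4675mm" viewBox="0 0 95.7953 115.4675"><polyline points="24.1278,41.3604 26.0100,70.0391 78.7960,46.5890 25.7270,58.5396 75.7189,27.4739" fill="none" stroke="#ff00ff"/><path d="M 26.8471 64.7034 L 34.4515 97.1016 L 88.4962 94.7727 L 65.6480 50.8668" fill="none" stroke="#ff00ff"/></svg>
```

viewBox `0 0 95.7953 115.4675` with mm width/height → 1 unit = 1 mm. Flip: y_m = 115.4675 − y_svg.

**Shape 1** — `<polyline>` open polyline, stroke `#ff00ff` → engrave (S228, F4443). Machine vertices: (24.1278,74.1071) → (26.0100,45.4284) → (78.7960,68.8785) → (25.7270,56.9279) → (75.7189,87.9936). Open path.

**Shape 2** — `<path>` open polyline, stroke `#ff00ff` → engrave (S228, F4443). Machine vertices: (26.8471,50.7641) → (34.4515,18.3659) → (88.4962,20.6948) → (65.6480,64.6007). Open path.

; LightBurn 1.6.03
; GRBL device profile, absolute coords
G21
G90
G0 X24.1278 Y74.1071
M4 S228
G01 X26.0100 Y45.4284 F4443
G01 X78.7960 Y68.8785
G01 X25.7270 Y56.9279
G01 X75.7189 Y87.9936
M5
G0 X26.8471 Y50.7641
M4 S228
G01 X34.4515 Y18.3659 F4443
G01 X88.4962 Y20.6948
G01 X65.6480 Y64.6007
M5
G0 X0.0000 Y0.0000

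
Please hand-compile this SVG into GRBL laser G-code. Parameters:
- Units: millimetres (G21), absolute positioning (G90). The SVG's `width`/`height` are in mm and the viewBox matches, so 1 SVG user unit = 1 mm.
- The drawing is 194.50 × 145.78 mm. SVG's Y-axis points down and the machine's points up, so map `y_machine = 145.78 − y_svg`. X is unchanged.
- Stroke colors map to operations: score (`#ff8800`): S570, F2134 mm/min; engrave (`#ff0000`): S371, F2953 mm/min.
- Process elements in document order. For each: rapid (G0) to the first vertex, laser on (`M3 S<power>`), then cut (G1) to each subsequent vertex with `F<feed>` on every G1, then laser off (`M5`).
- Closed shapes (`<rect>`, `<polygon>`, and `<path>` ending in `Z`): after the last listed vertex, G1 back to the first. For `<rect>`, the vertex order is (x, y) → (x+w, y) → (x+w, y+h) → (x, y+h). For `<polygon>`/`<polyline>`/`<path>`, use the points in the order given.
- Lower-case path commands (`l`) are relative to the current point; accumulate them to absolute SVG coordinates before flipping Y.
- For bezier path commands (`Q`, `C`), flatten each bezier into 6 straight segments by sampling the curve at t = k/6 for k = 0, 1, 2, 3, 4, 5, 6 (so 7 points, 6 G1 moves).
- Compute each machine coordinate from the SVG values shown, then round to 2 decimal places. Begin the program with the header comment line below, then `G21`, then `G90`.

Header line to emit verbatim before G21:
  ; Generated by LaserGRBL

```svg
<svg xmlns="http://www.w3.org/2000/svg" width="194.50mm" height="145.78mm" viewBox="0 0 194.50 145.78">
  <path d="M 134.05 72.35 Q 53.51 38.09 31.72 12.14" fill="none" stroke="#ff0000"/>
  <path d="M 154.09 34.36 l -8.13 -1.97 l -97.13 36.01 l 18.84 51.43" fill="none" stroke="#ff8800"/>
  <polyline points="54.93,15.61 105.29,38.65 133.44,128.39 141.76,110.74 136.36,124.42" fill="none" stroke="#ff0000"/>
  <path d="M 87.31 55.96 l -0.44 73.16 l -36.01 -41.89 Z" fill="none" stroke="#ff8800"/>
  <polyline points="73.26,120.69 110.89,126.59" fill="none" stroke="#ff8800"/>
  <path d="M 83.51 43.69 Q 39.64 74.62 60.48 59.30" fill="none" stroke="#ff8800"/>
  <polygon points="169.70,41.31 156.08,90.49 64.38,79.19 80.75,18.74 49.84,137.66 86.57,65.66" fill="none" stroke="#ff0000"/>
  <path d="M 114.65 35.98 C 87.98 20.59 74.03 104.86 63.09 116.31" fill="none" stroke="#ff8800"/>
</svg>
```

; Generated by LaserGRBL
G21
G90
G0 X134.05 Y73.43
M3 S371
G1 X108.84 Y84.62 F2953
G1 X86.88 Y95.35 F2953
G1 X68.20 Y105.61 F2953
G1 X52.77 Y115.42 F2953
G1 X40.62 Y124.76 F2953
G1 X31.72 Y133.64 F2953
M5
G0 X154.09 Y111.42
M3 S570
G1 X145.96 Y113.39 F2134
G1 X48.83 Y77.38 F2134
G1 X67.67 Y25.95 F2134
M5
G0 X54.93 Y130.17
M3 S371
G1 X105.29 Y107.13 F2953
G1 X133.44 Y17.39 F2953
G1 X141.76 Y35.04 F2953
G1 X136.36 Y21.36 F2953
M5
G0 X87.31 Y89.82
M3 S570
G1 X86.87 Y16.66 F2134
G1 X50.86 Y58.55 F2134
G1 X87.31 Y89.82 F2134
M5
G0 X73.26 Y25.09
M3 S570
G1 X110.89 Y19.19 F2134
M5
G0 X83.51 Y102.09
M3 S570
G1 X70.68 Y93.06 F2134
G1 X61.45 Y86.61 F2134
G1 X55.82 Y82.72 F2134
G1 X53.78 Y81.41 F2134
G1 X55.33 Y82.66 F2134
G1 X60.48 Y86.48 F2134
M5
G0 X169.70 Y104.47
M3 S371
G1 X156.08 Y55.29 F2953
G1 X64.38 Y66.59 F2953
G1 X80.75 Y127.04 F2953
G1 X49.84 Y8.12 F2953
G1 X86.57 Y80.12 F2953
G1 X169.70 Y104.47 F2953
M5
G0 X114.65 Y109.80
M3 S570
G1 X102.33 Y109.99 F2134
G1 X91.86 Y98.36 F2134
G1 X82.97 Y79.70 F2134
G1 X75.39 Y58.81 F2134
G1 X68.86 Y40.46 F2134
G1 X63.09 Y29.47 F2134
M5

Since the viewBox matches the mm dimensions, user units are millimetres directly. The only transform is the Y-flip y_m = 145.78 − y_svg.

Shape 1 is a quadratic bezier drawn with `<path>`. Its stroke #ff0000 means engrave at S371, F2953. After flipping Y the toolpath is (134.05,73.43) → (108.84,84.62) → (86.88,95.35) → (68.20,105.61) → (52.77,115.42) → (40.62,124.76) → (31.72,133.64).

Shape 2 is a open polyline drawn with `<path>`. Its stroke #ff8800 means score at S570, F2134. After flipping Y the toolpath is (154.09,111.42) → (145.96,113.39) → (48.83,77.38) → (67.67,25.95).

Shape 3 is a open polyline drawn with `<polyline>`. Its stroke #ff0000 means engrave at S371, F2953. After flipping Y the toolpath is (54.93,130.17) → (105.29,107.13) → (133.44,17.39) → (141.76,35.04) → (136.36,21.36).

Shape 4 is a closed polygon drawn with `<path>`. Its stroke #ff8800 means score at S570, F2134. After flipping Y the toolpath is (87.31,89.82) → (86.87,16.66) → (50.86,58.55) → (87.31,89.82), returning to the start.

Shape 5 is a line segment drawn with `<polyline>`. Its stroke #ff8800 means score at S570, F2134. After flipping Y the toolpath is (73.26,25.09) → (110.89,19.19).

Shape 6 is a quadratic bezier drawn with `<path>`. Its stroke #ff8800 means score at S570, F2134. After flipping Y the toolpath is (83.51,102.09) → (70.68,93.06) → (61.45,86.61) → (55.82,82.72) → (53.78,81.41) → (55.33,82.66) → (60.48,86.48).

Shape 7 is a closed polygon drawn with `<polygon>`. Its stroke #ff0000 means engrave at S371, F2953. After flipping Y the toolpath is (169.70,104.47) → (156.08,55.29) → (64.38,66.59) → (80.75,127.04) → (49.84,8.12) → (86.57,80.12) → (169.70,104.47), returning to the start.

Shape 8 is a cubic bezier drawn with `<path>`. Its stroke #ff8800 means score at S570, F2134. After flipping Y the toolpath is (114.65,109.80) → (102.33,109.99) → (91.86,98.36) → (82.97,79.70) → (75.39,58.81) → (68.86,40.46) → (63.09,29.47).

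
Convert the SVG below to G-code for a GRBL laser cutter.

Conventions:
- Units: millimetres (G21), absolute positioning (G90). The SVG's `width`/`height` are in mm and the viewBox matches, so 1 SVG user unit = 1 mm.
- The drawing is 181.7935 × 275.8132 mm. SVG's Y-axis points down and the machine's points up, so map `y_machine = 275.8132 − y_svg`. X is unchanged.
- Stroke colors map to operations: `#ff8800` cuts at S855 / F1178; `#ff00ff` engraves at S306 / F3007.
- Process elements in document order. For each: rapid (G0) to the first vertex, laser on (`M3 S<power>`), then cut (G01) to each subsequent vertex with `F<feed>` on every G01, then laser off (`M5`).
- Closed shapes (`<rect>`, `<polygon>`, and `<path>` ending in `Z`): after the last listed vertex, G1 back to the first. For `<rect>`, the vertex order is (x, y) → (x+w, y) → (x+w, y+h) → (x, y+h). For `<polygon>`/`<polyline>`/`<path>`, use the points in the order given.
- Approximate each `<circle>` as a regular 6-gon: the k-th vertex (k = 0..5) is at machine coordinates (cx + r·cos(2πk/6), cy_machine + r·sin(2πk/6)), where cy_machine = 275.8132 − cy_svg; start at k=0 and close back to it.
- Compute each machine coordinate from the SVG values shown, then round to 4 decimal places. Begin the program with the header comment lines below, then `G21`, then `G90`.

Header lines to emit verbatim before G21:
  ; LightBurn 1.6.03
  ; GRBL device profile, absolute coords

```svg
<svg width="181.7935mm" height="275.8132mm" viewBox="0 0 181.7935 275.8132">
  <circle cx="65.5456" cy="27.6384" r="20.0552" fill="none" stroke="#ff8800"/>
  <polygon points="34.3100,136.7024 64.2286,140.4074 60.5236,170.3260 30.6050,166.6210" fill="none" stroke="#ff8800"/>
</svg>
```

; LightBurn 1.6.03
; GRBL device profile, absolute coords
G21
G90
G0 X85.6008 Y248.1748
M3 S855
G01 X75.5732 Y265.5431 F1178
G01 X55.5180 Y265.5431 F1178
G01 X45.4904 Y248.1748 F1178
G01 X55.5180 Y230.8065 F1178
G01 X75.5732 Y230.8065 F1178
G01 X85.6008 Y248.1748 F1178
M5
G0 X34.3100 Y139.1108
M3 S855
G01 X64.2286 Y135.4058 F1178
G01 X60.5236 Y105.4872 F1178
G01 X30.6050 Y109.1922 F1178
G01 X34.3100 Y139.1108 F1178
M5

Since the viewBox matches the mm dimensions, user units are millimetres directly. The only transform is the Y-flip y_m = 275.8132 − y_svg.

Shape 1 is a circle drawn with `<circle>`. Its stroke #ff8800 means cut at S855, F1178. After flipping Y the toolpath is (85.6008,248.1748) → (75.5732,265.5431) → (55.5180,265.5431) → (45.4904,248.1748) → (55.5180,230.8065) → (75.5732,230.8065) → (85.6008,248.1748), returning to the start.

Shape 2 is a regular polygon drawn with `<polygon>`. Its stroke #ff8800 means cut at S855, F1178. After flipping Y the toolpath is (34.3100,139.1108) → (64.2286,135.4058) → (60.5236,105.4872) → (30.6050,109.1922) → (34.3100,139.1108), returning to the start.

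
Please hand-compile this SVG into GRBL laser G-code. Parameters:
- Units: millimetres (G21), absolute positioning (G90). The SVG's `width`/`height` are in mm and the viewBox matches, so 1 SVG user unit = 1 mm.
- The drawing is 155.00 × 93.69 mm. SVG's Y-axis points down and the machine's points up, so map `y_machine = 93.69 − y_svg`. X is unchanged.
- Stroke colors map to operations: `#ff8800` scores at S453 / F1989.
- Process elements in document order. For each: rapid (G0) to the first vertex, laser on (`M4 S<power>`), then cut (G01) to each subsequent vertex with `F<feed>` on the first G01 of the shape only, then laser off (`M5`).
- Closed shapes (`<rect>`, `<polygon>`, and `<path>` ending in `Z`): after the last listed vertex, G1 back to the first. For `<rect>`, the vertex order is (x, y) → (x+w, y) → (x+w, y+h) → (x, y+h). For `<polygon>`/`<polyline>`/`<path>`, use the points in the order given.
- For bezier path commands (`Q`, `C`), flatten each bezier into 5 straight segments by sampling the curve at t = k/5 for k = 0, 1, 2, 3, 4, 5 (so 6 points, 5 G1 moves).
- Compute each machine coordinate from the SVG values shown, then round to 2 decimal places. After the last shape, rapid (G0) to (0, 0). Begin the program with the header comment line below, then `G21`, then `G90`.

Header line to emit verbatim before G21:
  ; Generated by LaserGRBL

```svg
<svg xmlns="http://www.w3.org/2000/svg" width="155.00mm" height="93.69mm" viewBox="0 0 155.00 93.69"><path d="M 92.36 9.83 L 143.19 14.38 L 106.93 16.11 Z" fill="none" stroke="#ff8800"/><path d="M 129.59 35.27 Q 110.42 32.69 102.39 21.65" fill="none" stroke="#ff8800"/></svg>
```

viewBox `0 0 155.00 93.69` with mm width/height → 1 unit = 1 mm. Flip: y_m = 93.69 − y_svg.

**Shape 1** — `<path>` closed polygon, stroke `#ff8800` → score (S453, F1989). Machine vertices: (92.36,83.86) → (143.19,79.31) → (106.93,77.58) → (92.36,83.86). Closed: final G1 returns to the first vertex.

**Shape 2** — `<path>` quadratic bezier, stroke `#ff8800` → score (S453, F1989). Control points (SVG): P0=(129.59,35.27), P1=(110.42,32.69), P2=(102.39,21.65); sampled at t=k/5. Machine vertices: (129.59,58.42) → (122.37,59.79) → (116.04,61.84) → (110.60,64.56) → (106.05,67.96) → (102.39,72.04). Open path.

; Generated by LaserGRBL
G21
G90
G0 X92.36 Y83.86
M4 S453
G01 X143.19 Y79.31 F1989
G01 X106.93 Y77.58
G01 X92.36 Y83.86
M5
G0 X129.59 Y58.42
M4 S453
G01 X122.37 Y59.79 F1989
G01 X116.04 Y61.84
G01 X110.60 Y64.56
G01 X106.05 Y67.96
G01 X102.39 Y72.04
M5
G0 X0.00 Y0.00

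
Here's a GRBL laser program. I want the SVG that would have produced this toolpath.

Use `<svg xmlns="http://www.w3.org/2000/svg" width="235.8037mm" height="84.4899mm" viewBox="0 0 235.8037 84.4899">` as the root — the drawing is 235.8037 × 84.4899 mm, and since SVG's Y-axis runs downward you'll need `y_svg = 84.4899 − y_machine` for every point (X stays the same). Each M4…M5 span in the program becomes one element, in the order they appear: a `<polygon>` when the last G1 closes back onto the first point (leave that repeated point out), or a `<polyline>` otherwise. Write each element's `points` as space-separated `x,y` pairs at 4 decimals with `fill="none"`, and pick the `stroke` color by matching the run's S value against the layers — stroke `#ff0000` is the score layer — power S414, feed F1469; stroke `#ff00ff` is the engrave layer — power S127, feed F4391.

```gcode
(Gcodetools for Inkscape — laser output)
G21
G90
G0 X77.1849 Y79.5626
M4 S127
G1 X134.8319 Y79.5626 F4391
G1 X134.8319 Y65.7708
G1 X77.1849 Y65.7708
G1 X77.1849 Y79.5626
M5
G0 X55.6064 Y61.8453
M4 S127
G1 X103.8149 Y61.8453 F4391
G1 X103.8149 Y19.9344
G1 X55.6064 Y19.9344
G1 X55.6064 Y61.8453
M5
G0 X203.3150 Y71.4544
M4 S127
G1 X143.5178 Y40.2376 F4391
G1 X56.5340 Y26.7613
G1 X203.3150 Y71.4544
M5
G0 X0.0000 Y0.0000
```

y_svg = 84.4899 − y_m. Every run uses S127, so all elements get stroke `#ff00ff` (engrave).

[1] closed run; points: 77.1849,4.9273 134.8319,4.9273 134.8319,18.7191 77.1849,18.7191

[2] closed run; points: 55.6064,22.6446 103.8149,22.6446 103.8149,64.5555 55.6064,64.5555

[3] closed run; points: 203.3150,13.0355 143.5178,44.2523 56.5340,57.7286

<svg xmlns="http://www.w3.org/2000/svg" width="235.8037mm" height="84.4899mm" viewBox="0 0 235.8037 84.4899">
  <polygon points="77.1849,4.9273 134.8319,4.9273 134.8319,18.7191 77.1849,18.7191" fill="none" stroke="#ff00ff"/>
  <polygon points="55.6064,22.6446 103.8149,22.6446 103.8149,64.5555 55.6064,64.5555" fill="none" stroke="#ff00ff"/>
  <polygon points="203.3150,13.0355 143.5178,44.2523 56.5340,57.7286" fill="none" stroke="#ff00ff"/>
</svg>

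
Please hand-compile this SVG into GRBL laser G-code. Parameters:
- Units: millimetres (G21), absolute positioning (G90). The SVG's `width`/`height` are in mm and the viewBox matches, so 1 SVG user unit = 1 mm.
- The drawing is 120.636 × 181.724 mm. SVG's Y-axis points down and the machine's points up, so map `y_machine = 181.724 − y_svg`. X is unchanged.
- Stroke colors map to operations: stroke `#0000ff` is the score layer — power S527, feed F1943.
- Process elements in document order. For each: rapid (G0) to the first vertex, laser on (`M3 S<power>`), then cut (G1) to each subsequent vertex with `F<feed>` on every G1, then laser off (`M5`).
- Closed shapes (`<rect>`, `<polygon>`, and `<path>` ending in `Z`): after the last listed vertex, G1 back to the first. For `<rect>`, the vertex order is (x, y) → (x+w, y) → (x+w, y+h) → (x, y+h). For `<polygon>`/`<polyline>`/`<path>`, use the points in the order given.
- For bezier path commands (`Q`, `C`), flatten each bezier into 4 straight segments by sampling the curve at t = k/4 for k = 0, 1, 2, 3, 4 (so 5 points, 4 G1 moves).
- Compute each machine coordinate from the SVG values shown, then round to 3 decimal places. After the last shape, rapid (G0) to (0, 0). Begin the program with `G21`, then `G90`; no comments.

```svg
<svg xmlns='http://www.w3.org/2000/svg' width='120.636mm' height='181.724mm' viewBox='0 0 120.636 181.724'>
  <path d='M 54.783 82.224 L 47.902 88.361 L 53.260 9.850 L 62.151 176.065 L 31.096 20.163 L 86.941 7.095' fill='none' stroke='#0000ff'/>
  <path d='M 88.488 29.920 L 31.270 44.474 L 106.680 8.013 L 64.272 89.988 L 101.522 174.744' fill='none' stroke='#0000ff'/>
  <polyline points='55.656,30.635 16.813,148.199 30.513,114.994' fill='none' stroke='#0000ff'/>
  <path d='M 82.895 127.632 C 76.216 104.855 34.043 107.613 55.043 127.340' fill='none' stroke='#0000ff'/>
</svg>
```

G21
G90
G0 X54.783 Y99.500
M3 S527
G1 X47.902 Y93.363 F1943
G1 X53.260 Y171.874 F1943
G1 X62.151 Y5.659 F1943
G1 X31.096 Y161.561 F1943
G1 X86.941 Y174.629 F1943
M5
G0 X88.488 Y151.804
M3 S527
G1 X31.270 Y137.250 F1943
G1 X106.680 Y173.711 F1943
G1 X64.272 Y91.736 F1943
G1 X101.522 Y6.980 F1943
M5
G0 X55.656 Y151.089
M3 S527
G1 X16.813 Y33.525 F1943
G1 X30.513 Y66.730 F1943
M5
G0 X82.895 Y54.092
M3 S527
G1 X72.772 Y66.521 F1943
G1 X58.589 Y70.177 F1943
G1 X49.596 Y65.864 F1943
G1 X55.043 Y54.384 F1943
M5
G0 X0.000 Y0.000

1 u = 1 mm; y_m = 181.724 − y.

[1] `<path>` open polyline, #0000ff→score S527 F1943: (54.783,99.500) → (47.902,93.363) → (53.260,171.874) → (62.151,5.659) → (31.096,161.561) → (86.941,174.629)

[2] `<path>` open polyline, #0000ff→score S527 F1943: (88.488,151.804) → (31.270,137.250) → (106.680,173.711) → (64.272,91.736) → (101.522,6.980)

[3] `<polyline>` open polyline, #0000ff→score S527 F1943: (55.656,151.089) → (16.813,33.525) → (30.513,66.730)

[4] `<path>` cubic bezier, #0000ff→score S527 F1943: (82.895,54.092) → (72.772,66.521) → (58.589,70.177) → (49.596,65.864) → (55.043,54.384)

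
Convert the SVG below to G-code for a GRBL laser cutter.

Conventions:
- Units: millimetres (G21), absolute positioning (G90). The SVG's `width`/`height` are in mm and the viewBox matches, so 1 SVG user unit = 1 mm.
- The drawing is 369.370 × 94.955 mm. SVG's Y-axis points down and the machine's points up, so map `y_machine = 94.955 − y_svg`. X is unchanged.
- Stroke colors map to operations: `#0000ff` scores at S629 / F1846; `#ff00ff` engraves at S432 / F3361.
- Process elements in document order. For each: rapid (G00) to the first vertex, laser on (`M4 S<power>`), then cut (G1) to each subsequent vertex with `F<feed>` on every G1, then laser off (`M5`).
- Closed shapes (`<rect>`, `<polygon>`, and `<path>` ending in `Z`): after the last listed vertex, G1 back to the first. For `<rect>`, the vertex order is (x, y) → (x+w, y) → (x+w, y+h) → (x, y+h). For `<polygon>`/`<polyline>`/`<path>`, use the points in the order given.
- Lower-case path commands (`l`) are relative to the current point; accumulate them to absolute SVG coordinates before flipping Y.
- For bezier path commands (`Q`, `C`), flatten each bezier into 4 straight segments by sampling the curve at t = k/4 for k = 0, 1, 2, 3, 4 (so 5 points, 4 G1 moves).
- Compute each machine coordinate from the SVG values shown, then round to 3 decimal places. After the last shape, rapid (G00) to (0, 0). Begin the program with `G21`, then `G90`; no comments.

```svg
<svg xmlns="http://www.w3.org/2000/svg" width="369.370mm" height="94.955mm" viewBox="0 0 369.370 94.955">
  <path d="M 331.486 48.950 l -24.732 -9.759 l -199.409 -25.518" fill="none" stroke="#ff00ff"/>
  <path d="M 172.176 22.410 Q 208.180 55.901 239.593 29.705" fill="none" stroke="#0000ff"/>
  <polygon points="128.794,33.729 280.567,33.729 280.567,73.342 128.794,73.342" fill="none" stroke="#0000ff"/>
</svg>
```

Since the viewBox matches the mm dimensions, user units are millimetres directly. The only transform is the Y-flip y_m = 94.955 − y_svg.

Shape 1 is a open polyline drawn with `<path>`. Its stroke #ff00ff means engrave at S432, F3361. After flipping Y the toolpath is (331.486,46.005) → (306.754,55.764) → (107.345,81.282).

Shape 2 is a quadratic bezier drawn with `<path>`. Its stroke #0000ff means score at S629, F1846. After flipping Y the toolpath is (172.176,72.545) → (189.891,59.530) → (207.032,53.976) → (223.600,55.882) → (239.593,65.250).

Shape 3 is a rectangle drawn with `<polygon>`. Its stroke #0000ff means score at S629, F1846. After flipping Y the toolpath is (128.794,61.226) → (280.567,61.226) → (280.567,21.613) → (128.794,21.613) → (128.794,61.226), returning to the start.

G21
G90
G00 X331.486 Y46.005
M4 S432
G1 X306.754 Y55.764 F3361
G1 X107.345 Y81.282 F3361
M5
G00 X172.176 Y72.545
M4 S629
G1 X189.891 Y59.530 F1846
G1 X207.032 Y53.976 F1846
G1 X223.600 Y55.882 F1846
G1 X239.593 Y65.250 F1846
M5
G00 X128.794 Y61.226
M4 S629
G1 X280.567 Y61.226 F1846
G1 X280.567 Y21.613 F1846
G1 X128.794 Y21.613 F1846
G1 X128.794 Y61.226 F1846
M5
G00 X0.000 Y0.000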